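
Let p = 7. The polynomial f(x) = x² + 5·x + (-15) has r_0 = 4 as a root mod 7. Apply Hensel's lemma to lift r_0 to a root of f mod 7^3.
r_2 = 74 (mod 343)

Hensel: r_{i+1} = r_i − f(r_i)·(f′(r_i))^{-1} mod 7^{i+2}, f′(x) = 2x + 5. Iterate:
  r_0 = 4 (mod 7)
  r_1 = 25 (mod 49)
  r_2 = 74 (mod 343)
Final: r = 74 satisfies f(r) ≡ 0 mod 7^3.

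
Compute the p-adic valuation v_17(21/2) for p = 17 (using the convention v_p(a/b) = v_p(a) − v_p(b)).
v_17(21/2) = 0

Factor powers of 17 from the numerator and denominator of the reduced fraction: 21 = 17^0 · 21 and 2 = 17^0 · 2. Apply v_p(a/b) = v_p(a) − v_p(b): v_17(21/2) = 0 − 0 = 0.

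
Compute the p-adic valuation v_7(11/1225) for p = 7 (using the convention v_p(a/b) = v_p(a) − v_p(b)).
v_7(11/1225) = -2

Factor powers of 7 from the numerator and denominator of the reduced fraction: 11 = 7^0 · 11 and 1225 = 7^2 · 25. Apply v_p(a/b) = v_p(a) − v_p(b): v_7(11/1225) = 0 − 2 = -2.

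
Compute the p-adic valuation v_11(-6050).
v_11(-6050) = 2

v_11(n) is the largest exponent k such that 11^k divides n. Factor out: -6050 = -11^2 · 50. (Sign doesn't affect v_p.) So v_11(-6050) = 2.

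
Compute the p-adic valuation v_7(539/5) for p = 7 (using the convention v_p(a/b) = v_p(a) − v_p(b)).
v_7(539/5) = 2

Factor powers of 7 from the numerator and denominator of the reduced fraction: 539 = 7^2 · 11 and 5 = 7^0 · 5. Apply v_p(a/b) = v_p(a) − v_p(b): v_7(539/5) = 2 − 0 = 2.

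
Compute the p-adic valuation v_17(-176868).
v_17(-176868) = 3

v_17(n) is the largest exponent k such that 17^k divides n. Factor out: -176868 = -17^3 · 36. (Sign doesn't affect v_p.) So v_17(-176868) = 3.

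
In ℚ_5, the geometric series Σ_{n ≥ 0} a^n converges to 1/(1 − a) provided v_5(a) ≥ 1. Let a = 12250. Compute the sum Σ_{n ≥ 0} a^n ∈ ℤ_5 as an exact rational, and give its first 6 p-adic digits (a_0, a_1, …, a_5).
Σ a^n = 1/(1 − a) = -1/12249;  first 6 digits = (1, 0, 0, 3, 4, 3)

v_5(a) = 3 ≥ 1, so the series converges in ℤ_5 to 1/(1 − a) = 1/(1 − 12250) = -1/12249. Expand this rational in ℤ_5: compute digits iteratively via d_i = x_i mod 5, x_{i+1} = (x_i − d_i)/5. The first 6 digits are (1, 0, 0, 3, 4, 3).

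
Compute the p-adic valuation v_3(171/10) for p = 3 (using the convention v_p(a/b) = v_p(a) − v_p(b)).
v_3(171/10) = 2

Factor powers of 3 from the numerator and denominator of the reduced fraction: 171 = 3^2 · 19 and 10 = 3^0 · 10. Apply v_p(a/b) = v_p(a) − v_p(b): v_3(171/10) = 2 − 0 = 2.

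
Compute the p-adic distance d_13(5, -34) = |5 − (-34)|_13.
d_13(5, -34) = 1/13

Step 1 — x − y = 5 − (-34) = 39. Step 2 — v_13(39) = 1 (factor: 39 = (13^1 · 3); the sign does not affect v_p). Step 3 — |x − y|_13 = 13^{-1} = 1/13.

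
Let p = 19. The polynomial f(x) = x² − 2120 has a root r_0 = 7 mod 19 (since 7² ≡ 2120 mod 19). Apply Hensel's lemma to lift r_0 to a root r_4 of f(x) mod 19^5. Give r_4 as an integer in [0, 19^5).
r_4 = 1263165 (mod 2476099)

Hensel's recurrence: r_{i+1} = r_i − f(r_i)·(f′(r_i))^{-1} mod 19^{i+2}, with f′(x) = 2x. Iterate:
  r_0 = 7 (mod 19)
  r_1 = 26 (mod 361)
  r_2 = 1109 (mod 6859)
  r_3 = 90276 (mod 130321)
  r_4 = 1263165 (mod 2476099)
Final: r_4 = 1263165, and one checks f(r_4) ≡ 0 mod 19^5.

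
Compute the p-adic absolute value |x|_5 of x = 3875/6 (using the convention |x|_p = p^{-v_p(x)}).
|3875/6|_5 = 1/125

Step 1 — compute v_5(x) by factoring powers of 5 out of the numerator and denominator: v_5(3875/6) = 3. Step 2 — apply |x|_p = p^{-v_p(x)} = 5^{-3} = 1/125.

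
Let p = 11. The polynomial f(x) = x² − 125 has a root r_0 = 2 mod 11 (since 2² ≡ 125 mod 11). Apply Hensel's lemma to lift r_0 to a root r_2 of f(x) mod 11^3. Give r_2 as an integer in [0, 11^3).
r_2 = 365 (mod 1331)

Hensel's recurrence: r_{i+1} = r_i − f(r_i)·(f′(r_i))^{-1} mod 11^{i+2}, with f′(x) = 2x. Iterate:
  r_0 = 2 (mod 11)
  r_1 = 2 (mod 121)
  r_2 = 365 (mod 1331)
Final: r_2 = 365, and one checks f(r_2) ≡ 0 mod 11^3.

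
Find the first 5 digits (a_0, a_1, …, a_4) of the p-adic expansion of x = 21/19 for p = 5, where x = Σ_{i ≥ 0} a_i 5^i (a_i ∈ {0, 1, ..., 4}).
(a_0, …, a_4) = (4, 1, 1, 0, 1)

v_5(21/19) = 0 (numerator and denominator both coprime to 5), so x ∈ ℤ_5^×. Compute digits iteratively via a_i = x_i mod 5, x_{i+1} = (x_i − a_i)/5, with x_0 = x:
  x_0 = 21/19;  a_0 = 4;  x_1 = (x_0 − 4)/5 = -11/19
  x_1 = -11/19;  a_1 = 1;  x_2 = (x_1 − 1)/5 = -6/19
  x_2 = -6/19;  a_2 = 1;  x_3 = (x_2 − 1)/5 = -5/19
  x_3 = -5/19;  a_3 = 0;  x_4 = (x_3 − 0)/5 = -1/19
  x_4 = -1/19;  a_4 = 1;  x_5 = (x_4 − 1)/5 = -4/19
Digits: (4, 1, 1, 0, 1).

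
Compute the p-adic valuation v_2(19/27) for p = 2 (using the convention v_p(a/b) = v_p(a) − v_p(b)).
v_2(19/27) = 0

Factor powers of 2 from the numerator and denominator of the reduced fraction: 19 = 2^0 · 19 and 27 = 2^0 · 27. Apply v_p(a/b) = v_p(a) − v_p(b): v_2(19/27) = 0 − 0 = 0.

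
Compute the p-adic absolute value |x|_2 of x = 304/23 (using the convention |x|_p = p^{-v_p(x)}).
|304/23|_2 = 1/16

Step 1 — compute v_2(x) by factoring powers of 2 out of the numerator and denominator: v_2(304/23) = 4. Step 2 — apply |x|_p = p^{-v_p(x)} = 2^{-4} = 1/16.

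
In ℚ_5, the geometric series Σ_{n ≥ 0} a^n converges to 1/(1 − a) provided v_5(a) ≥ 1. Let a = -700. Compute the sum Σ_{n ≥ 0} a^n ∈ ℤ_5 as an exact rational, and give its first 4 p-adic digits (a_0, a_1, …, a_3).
Σ a^n = 1/(1 − a) = 1/701;  first 4 digits = (1, 0, 2, 4)

v_5(a) = 2 ≥ 1, so the series converges in ℤ_5 to 1/(1 − a) = 1/(1 − (-700)) = 1/701. Expand this rational in ℤ_5: compute digits iteratively via d_i = x_i mod 5, x_{i+1} = (x_i − d_i)/5. The first 4 digits are (1, 0, 2, 4).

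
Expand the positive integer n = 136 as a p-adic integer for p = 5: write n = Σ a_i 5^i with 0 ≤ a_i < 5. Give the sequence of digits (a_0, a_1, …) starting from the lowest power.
(a_0, a_1, …) = (1, 2, 0, 1)

Repeated division by 5 gives the digits low-to-high: 136 = 1 + 2·5^1 + 1·5^3. Digit sequence: (1, 2, 0, 1).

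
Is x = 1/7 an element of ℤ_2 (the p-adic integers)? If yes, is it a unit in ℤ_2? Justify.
x ∈ ℤ_2^× (unit); v_2(x) = 0

ℤ_2 = {x ∈ ℚ_2 : v_2(x) ≥ 0} and ℤ_2^× = {x ∈ ℤ_2 : v_2(x) = 0}. Here v_2(1/7) = v_2(num) − v_2(den) = 0; compare against these criteria.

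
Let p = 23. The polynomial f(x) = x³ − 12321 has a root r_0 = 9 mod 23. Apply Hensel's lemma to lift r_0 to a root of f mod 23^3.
r_2 = 11969 (mod 12167)

Hensel: r_{i+1} = r_i − f(r_i)/f′(r_i) mod 23^{i+2}, where f′(x) = 3x². Iterate:
  r_0 = 9 (mod 23)
  r_1 = 331 (mod 529)
  r_2 = 11969 (mod 12167)
Final: r = 11969 with f(r) ≡ 0 mod 23^3.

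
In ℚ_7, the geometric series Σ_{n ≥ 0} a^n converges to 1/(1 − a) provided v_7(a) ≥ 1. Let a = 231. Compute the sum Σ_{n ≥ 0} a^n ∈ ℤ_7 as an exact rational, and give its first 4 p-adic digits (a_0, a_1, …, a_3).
Σ a^n = 1/(1 − a) = -1/230;  first 4 digits = (1, 5, 1, 1)

v_7(a) = 1 ≥ 1, so the series converges in ℤ_7 to 1/(1 − a) = 1/(1 − 231) = -1/230. Expand this rational in ℤ_7: compute digits iteratively via d_i = x_i mod 7, x_{i+1} = (x_i − d_i)/7. The first 4 digits are (1, 5, 1, 1).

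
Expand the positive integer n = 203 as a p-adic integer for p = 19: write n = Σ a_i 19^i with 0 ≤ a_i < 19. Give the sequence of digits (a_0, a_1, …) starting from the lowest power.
(a_0, a_1, …) = (13, 10)

Repeated division by 19 gives the digits low-to-high: 203 = 13 + 10·19^1. Digit sequence: (13, 10).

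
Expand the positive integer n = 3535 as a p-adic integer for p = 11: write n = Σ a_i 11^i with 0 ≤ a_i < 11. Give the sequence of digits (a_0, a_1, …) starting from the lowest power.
(a_0, a_1, …) = (4, 2, 7, 2)

Repeated division by 11 gives the digits low-to-high: 3535 = 4 + 2·11^1 + 7·11^2 + 2·11^3. Digit sequence: (4, 2, 7, 2).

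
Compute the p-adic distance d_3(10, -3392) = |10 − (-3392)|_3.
d_3(10, -3392) = 1/243

Step 1 — x − y = 10 − (-3392) = 3402. Step 2 — v_3(3402) = 5 (factor: 3402 = (3^5 · 14); the sign does not affect v_p). Step 3 — |x − y|_3 = 3^{-5} = 1/243.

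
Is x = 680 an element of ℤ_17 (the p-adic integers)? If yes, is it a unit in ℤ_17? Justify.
x ∈ ℤ_17 but not a unit; v_17(x) = 1 > 0

ℤ_17 = {x ∈ ℚ_17 : v_17(x) ≥ 0} and ℤ_17^× = {x ∈ ℤ_17 : v_17(x) = 0}. Here v_17(680) = v_17(num) − v_17(den) = 1; compare against these criteria.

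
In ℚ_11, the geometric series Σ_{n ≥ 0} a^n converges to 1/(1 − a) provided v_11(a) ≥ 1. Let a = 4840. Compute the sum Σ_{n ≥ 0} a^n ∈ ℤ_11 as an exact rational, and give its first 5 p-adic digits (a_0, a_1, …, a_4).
Σ a^n = 1/(1 − a) = -1/4839;  first 5 digits = (1, 0, 7, 3, 5)

v_11(a) = 2 ≥ 1, so the series converges in ℤ_11 to 1/(1 − a) = 1/(1 − 4840) = -1/4839. Expand this rational in ℤ_11: compute digits iteratively via d_i = x_i mod 11, x_{i+1} = (x_i − d_i)/11. The first 5 digits are (1, 0, 7, 3, 5).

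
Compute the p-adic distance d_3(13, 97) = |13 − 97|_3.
d_3(13, 97) = 1/3

Step 1 — x − y = 13 − 97 = -84. Step 2 — v_3(-84) = 1 (factor: -84 = −(3^1 · 28); the sign does not affect v_p). Step 3 — |x − y|_3 = 3^{-1} = 1/3.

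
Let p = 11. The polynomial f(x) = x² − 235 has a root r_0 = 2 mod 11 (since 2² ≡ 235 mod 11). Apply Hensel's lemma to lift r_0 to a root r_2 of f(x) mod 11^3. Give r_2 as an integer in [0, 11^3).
r_2 = 453 (mod 1331)

Hensel's recurrence: r_{i+1} = r_i − f(r_i)·(f′(r_i))^{-1} mod 11^{i+2}, with f′(x) = 2x. Iterate:
  r_0 = 2 (mod 11)
  r_1 = 90 (mod 121)
  r_2 = 453 (mod 1331)
Final: r_2 = 453, and one checks f(r_2) ≡ 0 mod 11^3.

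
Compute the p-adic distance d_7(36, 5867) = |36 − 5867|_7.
d_7(36, 5867) = 1/343

Step 1 — x − y = 36 − 5867 = -5831. Step 2 — v_7(-5831) = 3 (factor: -5831 = −(7^3 · 17); the sign does not affect v_p). Step 3 — |x − y|_7 = 7^{-3} = 1/343.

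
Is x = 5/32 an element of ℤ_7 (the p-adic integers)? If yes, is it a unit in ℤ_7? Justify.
x ∈ ℤ_7^× (unit); v_7(x) = 0

ℤ_7 = {x ∈ ℚ_7 : v_7(x) ≥ 0} and ℤ_7^× = {x ∈ ℤ_7 : v_7(x) = 0}. Here v_7(5/32) = v_7(num) − v_7(den) = 0; compare against these criteria.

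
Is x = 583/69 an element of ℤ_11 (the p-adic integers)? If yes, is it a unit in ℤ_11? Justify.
x ∈ ℤ_11 but not a unit; v_11(x) = 1 > 0

ℤ_11 = {x ∈ ℚ_11 : v_11(x) ≥ 0} and ℤ_11^× = {x ∈ ℤ_11 : v_11(x) = 0}. Here v_11(583/69) = v_11(num) − v_11(den) = 1; compare against these criteria.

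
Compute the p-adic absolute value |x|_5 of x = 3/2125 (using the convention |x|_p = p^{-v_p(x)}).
|3/2125|_5 = 125

Step 1 — compute v_5(x) by factoring powers of 5 out of the numerator and denominator: v_5(3/2125) = -3. Step 2 — apply |x|_p = p^{-v_p(x)} = 5^{3} = 125.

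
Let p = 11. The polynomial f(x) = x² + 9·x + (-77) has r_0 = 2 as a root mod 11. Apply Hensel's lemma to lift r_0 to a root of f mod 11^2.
r_1 = 90 (mod 121)

Hensel: r_{i+1} = r_i − f(r_i)·(f′(r_i))^{-1} mod 11^{i+2}, f′(x) = 2x + 9. Iterate:
  r_0 = 2 (mod 11)
  r_1 = 90 (mod 121)
Final: r = 90 satisfies f(r) ≡ 0 mod 11^2.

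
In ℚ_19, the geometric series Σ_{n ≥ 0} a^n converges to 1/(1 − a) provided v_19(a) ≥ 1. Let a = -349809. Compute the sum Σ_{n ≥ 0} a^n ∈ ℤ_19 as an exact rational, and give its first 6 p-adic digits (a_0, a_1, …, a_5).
Σ a^n = 1/(1 − a) = 1/349810;  first 6 digits = (1, 0, 0, 6, 16, 18)

v_19(a) = 3 ≥ 1, so the series converges in ℤ_19 to 1/(1 − a) = 1/(1 − (-349809)) = 1/349810. Expand this rational in ℤ_19: compute digits iteratively via d_i = x_i mod 19, x_{i+1} = (x_i − d_i)/19. The first 6 digits are (1, 0, 0, 6, 16, 18).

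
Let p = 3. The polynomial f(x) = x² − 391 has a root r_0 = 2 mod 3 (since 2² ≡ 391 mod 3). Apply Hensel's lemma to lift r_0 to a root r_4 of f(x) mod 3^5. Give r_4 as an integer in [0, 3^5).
r_4 = 200 (mod 243)

Hensel's recurrence: r_{i+1} = r_i − f(r_i)·(f′(r_i))^{-1} mod 3^{i+2}, with f′(x) = 2x. Iterate:
  r_0 = 2 (mod 3)
  r_1 = 2 (mod 9)
  r_2 = 11 (mod 27)
  r_3 = 38 (mod 81)
  r_4 = 200 (mod 243)
Final: r_4 = 200, and one checks f(r_4) ≡ 0 mod 3^5.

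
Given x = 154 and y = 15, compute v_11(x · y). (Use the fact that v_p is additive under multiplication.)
v_11(2310) = 1

v_p(x) = 1 (factor: 154 = 11^1 · 14); v_p(y) = 0 (factor: 15 = 11^0 · 15). Additivity: v_p(xy) = v_p(x) + v_p(y) = 1 + 0 = 1. (Direct check: xy = 2310 = 11^1 · (210).)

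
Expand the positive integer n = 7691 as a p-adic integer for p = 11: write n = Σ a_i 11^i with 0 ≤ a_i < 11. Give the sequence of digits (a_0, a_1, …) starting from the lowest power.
(a_0, a_1, …) = (2, 6, 8, 5)

Repeated division by 11 gives the digits low-to-high: 7691 = 2 + 6·11^1 + 8·11^2 + 5·11^3. Digit sequence: (2, 6, 8, 5).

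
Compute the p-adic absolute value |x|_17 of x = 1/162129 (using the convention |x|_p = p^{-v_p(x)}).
|1/162129|_17 = 4913

Step 1 — compute v_17(x) by factoring powers of 17 out of the numerator and denominator: v_17(1/162129) = -3. Step 2 — apply |x|_p = p^{-v_p(x)} = 17^{3} = 4913.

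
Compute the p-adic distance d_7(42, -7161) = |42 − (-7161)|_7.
d_7(42, -7161) = 1/2401

Step 1 — x − y = 42 − (-7161) = 7203. Step 2 — v_7(7203) = 4 (factor: 7203 = (7^4 · 3); the sign does not affect v_p). Step 3 — |x − y|_7 = 7^{-4} = 1/2401.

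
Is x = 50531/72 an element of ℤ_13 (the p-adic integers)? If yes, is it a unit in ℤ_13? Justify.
x ∈ ℤ_13 but not a unit; v_13(x) = 3 > 0

ℤ_13 = {x ∈ ℚ_13 : v_13(x) ≥ 0} and ℤ_13^× = {x ∈ ℤ_13 : v_13(x) = 0}. Here v_13(50531/72) = v_13(num) − v_13(den) = 3; compare against these criteria.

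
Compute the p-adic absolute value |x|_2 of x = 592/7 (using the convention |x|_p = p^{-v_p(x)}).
|592/7|_2 = 1/16

Step 1 — compute v_2(x) by factoring powers of 2 out of the numerator and denominator: v_2(592/7) = 4. Step 2 — apply |x|_p = p^{-v_p(x)} = 2^{-4} = 1/16.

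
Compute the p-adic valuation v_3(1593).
v_3(1593) = 3

v_3(n) is the largest exponent k such that 3^k divides n. Factor out: 1593 = 3^3 · 59. (Sign doesn't affect v_p.) So v_3(1593) = 3.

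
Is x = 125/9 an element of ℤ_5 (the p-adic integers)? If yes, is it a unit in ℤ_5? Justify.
x ∈ ℤ_5 but not a unit; v_5(x) = 3 > 0

ℤ_5 = {x ∈ ℚ_5 : v_5(x) ≥ 0} and ℤ_5^× = {x ∈ ℤ_5 : v_5(x) = 0}. Here v_5(125/9) = v_5(num) − v_5(den) = 3; compare against these criteria.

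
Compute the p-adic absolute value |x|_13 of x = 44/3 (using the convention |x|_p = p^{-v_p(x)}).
|44/3|_13 = 1

Step 1 — compute v_13(x) by factoring powers of 13 out of the numerator and denominator: v_13(44/3) = 0. Step 2 — apply |x|_p = p^{-v_p(x)} = 13^{0} = 1.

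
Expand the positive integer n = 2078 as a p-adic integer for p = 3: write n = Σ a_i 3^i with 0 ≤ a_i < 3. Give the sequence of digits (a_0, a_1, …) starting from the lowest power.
(a_0, a_1, …) = (2, 2, 2, 1, 1, 2, 2)

Repeated division by 3 gives the digits low-to-high: 2078 = 2 + 2·3^1 + 2·3^2 + 1·3^3 + 1·3^4 + 2·3^5 + 2·3^6. Digit sequence: (2, 2, 2, 1, 1, 2, 2).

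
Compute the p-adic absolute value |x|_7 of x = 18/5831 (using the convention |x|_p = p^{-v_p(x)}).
|18/5831|_7 = 343

Step 1 — compute v_7(x) by factoring powers of 7 out of the numerator and denominator: v_7(18/5831) = -3. Step 2 — apply |x|_p = p^{-v_p(x)} = 7^{3} = 343.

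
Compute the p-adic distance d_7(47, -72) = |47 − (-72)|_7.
d_7(47, -72) = 1/7

Step 1 — x − y = 47 − (-72) = 119. Step 2 — v_7(119) = 1 (factor: 119 = (7^1 · 17); the sign does not affect v_p). Step 3 — |x − y|_7 = 7^{-1} = 1/7.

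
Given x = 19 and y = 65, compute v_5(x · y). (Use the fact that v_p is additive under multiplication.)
v_5(1235) = 1

v_p(x) = 0 (factor: 19 = 5^0 · 19); v_p(y) = 1 (factor: 65 = 5^1 · 13). Additivity: v_p(xy) = v_p(x) + v_p(y) = 0 + 1 = 1. (Direct check: xy = 1235 = 5^1 · (247).)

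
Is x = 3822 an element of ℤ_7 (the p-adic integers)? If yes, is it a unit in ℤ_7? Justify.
x ∈ ℤ_7 but not a unit; v_7(x) = 2 > 0

ℤ_7 = {x ∈ ℚ_7 : v_7(x) ≥ 0} and ℤ_7^× = {x ∈ ℤ_7 : v_7(x) = 0}. Here v_7(3822) = v_7(num) − v_7(den) = 2; compare against these criteria.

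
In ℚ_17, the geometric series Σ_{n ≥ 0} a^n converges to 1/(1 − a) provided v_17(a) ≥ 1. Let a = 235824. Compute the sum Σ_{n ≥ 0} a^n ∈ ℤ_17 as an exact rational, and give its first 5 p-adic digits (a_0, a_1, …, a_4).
Σ a^n = 1/(1 − a) = -1/235823;  first 5 digits = (1, 0, 0, 14, 2)

v_17(a) = 3 ≥ 1, so the series converges in ℤ_17 to 1/(1 − a) = 1/(1 − 235824) = -1/235823. Expand this rational in ℤ_17: compute digits iteratively via d_i = x_i mod 17, x_{i+1} = (x_i − d_i)/17. The first 5 digits are (1, 0, 0, 14, 2).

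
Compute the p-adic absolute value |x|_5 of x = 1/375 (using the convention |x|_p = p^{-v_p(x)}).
|1/375|_5 = 125

Step 1 — compute v_5(x) by factoring powers of 5 out of the numerator and denominator: v_5(1/375) = -3. Step 2 — apply |x|_p = p^{-v_p(x)} = 5^{3} = 125.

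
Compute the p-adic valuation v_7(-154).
v_7(-154) = 1

v_7(n) is the largest exponent k such that 7^k divides n. Factor out: -154 = -7^1 · 22. (Sign doesn't affect v_p.) So v_7(-154) = 1.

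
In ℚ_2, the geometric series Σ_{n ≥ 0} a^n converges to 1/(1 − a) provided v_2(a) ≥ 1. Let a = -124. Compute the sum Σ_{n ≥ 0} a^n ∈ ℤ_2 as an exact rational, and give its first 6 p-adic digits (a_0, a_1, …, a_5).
Σ a^n = 1/(1 − a) = 1/125;  first 6 digits = (1, 0, 1, 0, 1, 0)

v_2(a) = 2 ≥ 1, so the series converges in ℤ_2 to 1/(1 − a) = 1/(1 − (-124)) = 1/125. Expand this rational in ℤ_2: compute digits iteratively via d_i = x_i mod 2, x_{i+1} = (x_i − d_i)/2. The first 6 digits are (1, 0, 1, 0, 1, 0).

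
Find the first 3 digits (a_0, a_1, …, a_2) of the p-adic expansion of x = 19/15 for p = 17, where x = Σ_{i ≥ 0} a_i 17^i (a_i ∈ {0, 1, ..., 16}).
(a_0, …, a_2) = (16, 15, 7)

v_17(19/15) = 0 (numerator and denominator both coprime to 17), so x ∈ ℤ_17^×. Compute digits iteratively via a_i = x_i mod 17, x_{i+1} = (x_i − a_i)/17, with x_0 = x:
  x_0 = 19/15;  a_0 = 16;  x_1 = (x_0 − 16)/17 = -13/15
  x_1 = -13/15;  a_1 = 15;  x_2 = (x_1 − 15)/17 = -14/15
  x_2 = -14/15;  a_2 = 7;  x_3 = (x_2 − 7)/17 = -7/15
Digits: (16, 15, 7).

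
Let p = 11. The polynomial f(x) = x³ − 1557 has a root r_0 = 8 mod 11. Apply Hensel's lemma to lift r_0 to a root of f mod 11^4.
r_3 = 9534 (mod 14641)

Hensel: r_{i+1} = r_i − f(r_i)/f′(r_i) mod 11^{i+2}, where f′(x) = 3x². Iterate:
  r_0 = 8 (mod 11)
  r_1 = 96 (mod 121)
  r_2 = 217 (mod 1331)
  r_3 = 9534 (mod 14641)
Final: r = 9534 with f(r) ≡ 0 mod 11^4.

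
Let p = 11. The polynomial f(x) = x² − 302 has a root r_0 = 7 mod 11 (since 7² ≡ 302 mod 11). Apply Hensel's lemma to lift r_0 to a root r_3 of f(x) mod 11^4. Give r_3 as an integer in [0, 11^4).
r_3 = 172 (mod 14641)

Hensel's recurrence: r_{i+1} = r_i − f(r_i)·(f′(r_i))^{-1} mod 11^{i+2}, with f′(x) = 2x. Iterate:
  r_0 = 7 (mod 11)
  r_1 = 51 (mod 121)
  r_2 = 172 (mod 1331)
  r_3 = 172 (mod 14641)
Final: r_3 = 172, and one checks f(r_3) ≡ 0 mod 11^4.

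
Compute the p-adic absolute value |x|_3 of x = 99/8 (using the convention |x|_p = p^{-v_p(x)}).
|99/8|_3 = 1/9

Step 1 — compute v_3(x) by factoring powers of 3 out of the numerator and denominator: v_3(99/8) = 2. Step 2 — apply |x|_p = p^{-v_p(x)} = 3^{-2} = 1/9.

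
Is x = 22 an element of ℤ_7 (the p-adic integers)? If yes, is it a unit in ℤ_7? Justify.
x ∈ ℤ_7^× (unit); v_7(x) = 0

ℤ_7 = {x ∈ ℚ_7 : v_7(x) ≥ 0} and ℤ_7^× = {x ∈ ℤ_7 : v_7(x) = 0}. Here v_7(22) = v_7(num) − v_7(den) = 0; compare against these criteria.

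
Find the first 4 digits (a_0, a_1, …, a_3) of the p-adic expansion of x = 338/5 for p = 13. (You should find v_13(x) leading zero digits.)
(a_0, …, a_3) = (0, 0, 3, 5)

v_13(338/5) = 2, so a_0 = ... = a_1 = 0. Factor out: x = 13^2 · u with u = 2/5 a unit in ℤ_13. Expand u iteratively via a_{v+i} = u_i mod 13, u_{i+1} = (u_i − a_{v+i})/13:
  u_0 = 2/5;  a_2 = 3;  u_1 = (u_0 − 3)/13 = -1/5
  u_1 = -1/5;  a_3 = 5;  u_2 = (u_1 − 5)/13 = -2/5
Digits: (0, 0, 3, 5).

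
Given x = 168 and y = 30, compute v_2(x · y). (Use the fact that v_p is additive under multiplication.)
v_2(5040) = 4

v_p(x) = 3 (factor: 168 = 2^3 · 21); v_p(y) = 1 (factor: 30 = 2^1 · 15). Additivity: v_p(xy) = v_p(x) + v_p(y) = 3 + 1 = 4. (Direct check: xy = 5040 = 2^4 · (315).)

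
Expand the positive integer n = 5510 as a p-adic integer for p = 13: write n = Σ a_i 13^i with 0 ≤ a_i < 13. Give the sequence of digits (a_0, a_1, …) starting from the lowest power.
(a_0, a_1, …) = (11, 7, 6, 2)

Repeated division by 13 gives the digits low-to-high: 5510 = 11 + 7·13^1 + 6·13^2 + 2·13^3. Digit sequence: (11, 7, 6, 2).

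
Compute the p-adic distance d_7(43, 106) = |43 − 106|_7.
d_7(43, 106) = 1/7

Step 1 — x − y = 43 − 106 = -63. Step 2 — v_7(-63) = 1 (factor: -63 = −(7^1 · 9); the sign does not affect v_p). Step 3 — |x − y|_7 = 7^{-1} = 1/7.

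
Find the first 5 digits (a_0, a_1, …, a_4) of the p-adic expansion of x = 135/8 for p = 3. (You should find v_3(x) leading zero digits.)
(a_0, …, a_4) = (0, 0, 0, 1, 1)

v_3(135/8) = 3, so a_0 = ... = a_2 = 0. Factor out: x = 3^3 · u with u = 5/8 a unit in ℤ_3. Expand u iteratively via a_{v+i} = u_i mod 3, u_{i+1} = (u_i − a_{v+i})/3:
  u_0 = 5/8;  a_3 = 1;  u_1 = (u_0 − 1)/3 = -1/8
  u_1 = -1/8;  a_4 = 1;  u_2 = (u_1 − 1)/3 = -3/8
Digits: (0, 0, 0, 1, 1).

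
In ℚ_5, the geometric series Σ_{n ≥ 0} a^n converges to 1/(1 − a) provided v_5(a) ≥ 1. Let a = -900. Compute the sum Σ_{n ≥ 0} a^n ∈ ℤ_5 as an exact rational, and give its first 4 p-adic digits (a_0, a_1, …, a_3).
Σ a^n = 1/(1 − a) = 1/901;  first 4 digits = (1, 0, 4, 2)

v_5(a) = 2 ≥ 1, so the series converges in ℤ_5 to 1/(1 − a) = 1/(1 − (-900)) = 1/901. Expand this rational in ℤ_5: compute digits iteratively via d_i = x_i mod 5, x_{i+1} = (x_i − d_i)/5. The first 4 digits are (1, 0, 4, 2).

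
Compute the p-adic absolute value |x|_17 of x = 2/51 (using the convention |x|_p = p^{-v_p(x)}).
|2/51|_17 = 17

Step 1 — compute v_17(x) by factoring powers of 17 out of the numerator and denominator: v_17(2/51) = -1. Step 2 — apply |x|_p = p^{-v_p(x)} = 17^{1} = 17.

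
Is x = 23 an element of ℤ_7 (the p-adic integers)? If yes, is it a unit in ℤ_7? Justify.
x ∈ ℤ_7^× (unit); v_7(x) = 0

ℤ_7 = {x ∈ ℚ_7 : v_7(x) ≥ 0} and ℤ_7^× = {x ∈ ℤ_7 : v_7(x) = 0}. Here v_7(23) = v_7(num) − v_7(den) = 0; compare against these criteria.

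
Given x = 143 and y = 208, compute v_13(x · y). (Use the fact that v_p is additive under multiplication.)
v_13(29744) = 2

v_p(x) = 1 (factor: 143 = 13^1 · 11); v_p(y) = 1 (factor: 208 = 13^1 · 16). Additivity: v_p(xy) = v_p(x) + v_p(y) = 1 + 1 = 2. (Direct check: xy = 29744 = 13^2 · (176).)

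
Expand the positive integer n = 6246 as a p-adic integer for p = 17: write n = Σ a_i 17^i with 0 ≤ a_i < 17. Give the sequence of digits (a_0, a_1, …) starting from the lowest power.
(a_0, a_1, …) = (7, 10, 4, 1)

Repeated division by 17 gives the digits low-to-high: 6246 = 7 + 10·17^1 + 4·17^2 + 1·17^3. Digit sequence: (7, 10, 4, 1).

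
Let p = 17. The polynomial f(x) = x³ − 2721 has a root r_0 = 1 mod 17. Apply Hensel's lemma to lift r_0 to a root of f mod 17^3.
r_2 = 426 (mod 4913)

Hensel: r_{i+1} = r_i − f(r_i)/f′(r_i) mod 17^{i+2}, where f′(x) = 3x². Iterate:
  r_0 = 1 (mod 17)
  r_1 = 137 (mod 289)
  r_2 = 426 (mod 4913)
Final: r = 426 with f(r) ≡ 0 mod 17^3.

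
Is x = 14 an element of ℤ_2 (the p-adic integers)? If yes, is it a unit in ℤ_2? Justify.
x ∈ ℤ_2 but not a unit; v_2(x) = 1 > 0

ℤ_2 = {x ∈ ℚ_2 : v_2(x) ≥ 0} and ℤ_2^× = {x ∈ ℤ_2 : v_2(x) = 0}. Here v_2(14) = v_2(num) − v_2(den) = 1; compare against these criteria.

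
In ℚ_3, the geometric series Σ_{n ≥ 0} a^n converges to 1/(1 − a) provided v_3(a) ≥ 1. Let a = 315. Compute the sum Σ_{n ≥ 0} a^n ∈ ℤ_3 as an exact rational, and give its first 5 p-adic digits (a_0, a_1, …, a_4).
Σ a^n = 1/(1 − a) = -1/314;  first 5 digits = (1, 0, 2, 2, 1)

v_3(a) = 2 ≥ 1, so the series converges in ℤ_3 to 1/(1 − a) = 1/(1 − 315) = -1/314. Expand this rational in ℤ_3: compute digits iteratively via d_i = x_i mod 3, x_{i+1} = (x_i − d_i)/3. The first 5 digits are (1, 0, 2, 2, 1).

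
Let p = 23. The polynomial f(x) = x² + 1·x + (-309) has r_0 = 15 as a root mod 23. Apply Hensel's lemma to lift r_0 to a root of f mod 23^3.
r_2 = 10802 (mod 12167)

Hensel: r_{i+1} = r_i − f(r_i)·(f′(r_i))^{-1} mod 23^{i+2}, f′(x) = 2x + 1. Iterate:
  r_0 = 15 (mod 23)
  r_1 = 222 (mod 529)
  r_2 = 10802 (mod 12167)
Final: r = 10802 satisfies f(r) ≡ 0 mod 23^3.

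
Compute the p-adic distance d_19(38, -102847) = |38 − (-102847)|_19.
d_19(38, -102847) = 1/6859

Step 1 — x − y = 38 − (-102847) = 102885. Step 2 — v_19(102885) = 3 (factor: 102885 = (19^3 · 15); the sign does not affect v_p). Step 3 — |x − y|_19 = 19^{-3} = 1/6859.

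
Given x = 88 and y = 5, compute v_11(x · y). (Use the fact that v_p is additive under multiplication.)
v_11(440) = 1

v_p(x) = 1 (factor: 88 = 11^1 · 8); v_p(y) = 0 (factor: 5 = 11^0 · 5). Additivity: v_p(xy) = v_p(x) + v_p(y) = 1 + 0 = 1. (Direct check: xy = 440 = 11^1 · (40).)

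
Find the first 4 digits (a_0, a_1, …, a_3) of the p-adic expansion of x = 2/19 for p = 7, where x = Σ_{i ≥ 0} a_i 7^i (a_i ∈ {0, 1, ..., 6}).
(a_0, …, a_3) = (6, 1, 6, 5)

v_7(2/19) = 0 (numerator and denominator both coprime to 7), so x ∈ ℤ_7^×. Compute digits iteratively via a_i = x_i mod 7, x_{i+1} = (x_i − a_i)/7, with x_0 = x:
  x_0 = 2/19;  a_0 = 6;  x_1 = (x_0 − 6)/7 = -16/19
  x_1 = -16/19;  a_1 = 1;  x_2 = (x_1 − 1)/7 = -5/19
  x_2 = -5/19;  a_2 = 6;  x_3 = (x_2 − 6)/7 = -17/19
  x_3 = -17/19;  a_3 = 5;  x_4 = (x_3 − 5)/7 = -16/19
Digits: (6, 1, 6, 5).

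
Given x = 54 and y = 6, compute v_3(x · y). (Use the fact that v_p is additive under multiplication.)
v_3(324) = 4

v_p(x) = 3 (factor: 54 = 3^3 · 2); v_p(y) = 1 (factor: 6 = 3^1 · 2). Additivity: v_p(xy) = v_p(x) + v_p(y) = 3 + 1 = 4. (Direct check: xy = 324 = 3^4 · (4).)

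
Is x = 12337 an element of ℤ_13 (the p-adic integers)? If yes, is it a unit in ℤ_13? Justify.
x ∈ ℤ_13 but not a unit; v_13(x) = 2 > 0

ℤ_13 = {x ∈ ℚ_13 : v_13(x) ≥ 0} and ℤ_13^× = {x ∈ ℤ_13 : v_13(x) = 0}. Here v_13(12337) = v_13(num) − v_13(den) = 2; compare against these criteria.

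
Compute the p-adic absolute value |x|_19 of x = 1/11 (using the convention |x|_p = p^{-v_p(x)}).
|1/11|_19 = 1

Step 1 — compute v_19(x) by factoring powers of 19 out of the numerator and denominator: v_19(1/11) = 0. Step 2 — apply |x|_p = p^{-v_p(x)} = 19^{0} = 1.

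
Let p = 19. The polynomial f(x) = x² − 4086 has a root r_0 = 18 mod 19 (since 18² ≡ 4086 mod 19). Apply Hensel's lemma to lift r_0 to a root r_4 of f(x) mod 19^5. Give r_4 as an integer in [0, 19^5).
r_4 = 150479 (mod 2476099)

Hensel's recurrence: r_{i+1} = r_i − f(r_i)·(f′(r_i))^{-1} mod 19^{i+2}, with f′(x) = 2x. Iterate:
  r_0 = 18 (mod 19)
  r_1 = 303 (mod 361)
  r_2 = 6440 (mod 6859)
  r_3 = 20158 (mod 130321)
  r_4 = 150479 (mod 2476099)
Final: r_4 = 150479, and one checks f(r_4) ≡ 0 mod 19^5.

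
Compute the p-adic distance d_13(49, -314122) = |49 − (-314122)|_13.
d_13(49, -314122) = 1/28561

Step 1 — x − y = 49 − (-314122) = 314171. Step 2 — v_13(314171) = 4 (factor: 314171 = (13^4 · 11); the sign does not affect v_p). Step 3 — |x − y|_13 = 13^{-4} = 1/28561.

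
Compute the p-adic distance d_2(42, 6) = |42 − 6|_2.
d_2(42, 6) = 1/4

Step 1 — x − y = 42 − 6 = 36. Step 2 — v_2(36) = 2 (factor: 36 = (2^2 · 9); the sign does not affect v_p). Step 3 — |x − y|_2 = 2^{-2} = 1/4.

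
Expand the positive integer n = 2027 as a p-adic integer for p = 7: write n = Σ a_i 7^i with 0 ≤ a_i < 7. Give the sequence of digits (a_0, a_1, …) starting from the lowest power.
(a_0, a_1, …) = (4, 2, 6, 5)

Repeated division by 7 gives the digits low-to-high: 2027 = 4 + 2·7^1 + 6·7^2 + 5·7^3. Digit sequence: (4, 2, 6, 5).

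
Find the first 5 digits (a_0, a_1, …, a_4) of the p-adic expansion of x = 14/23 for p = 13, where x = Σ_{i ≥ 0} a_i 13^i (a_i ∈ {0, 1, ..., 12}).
(a_0, …, a_4) = (4, 2, 10, 6, 4)

v_13(14/23) = 0 (numerator and denominator both coprime to 13), so x ∈ ℤ_13^×. Compute digits iteratively via a_i = x_i mod 13, x_{i+1} = (x_i − a_i)/13, with x_0 = x:
  x_0 = 14/23;  a_0 = 4;  x_1 = (x_0 − 4)/13 = -6/23
  x_1 = -6/23;  a_1 = 2;  x_2 = (x_1 − 2)/13 = -4/23
  x_2 = -4/23;  a_2 = 10;  x_3 = (x_2 − 10)/13 = -18/23
  x_3 = -18/23;  a_3 = 6;  x_4 = (x_3 − 6)/13 = -12/23
  x_4 = -12/23;  a_4 = 4;  x_5 = (x_4 − 4)/13 = -8/23
Digits: (4, 2, 10, 6, 4).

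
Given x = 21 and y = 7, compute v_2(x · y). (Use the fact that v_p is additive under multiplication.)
v_2(147) = 0

v_p(x) = 0 (factor: 21 = 2^0 · 21); v_p(y) = 0 (factor: 7 = 2^0 · 7). Additivity: v_p(xy) = v_p(x) + v_p(y) = 0 + 0 = 0. (Direct check: xy = 147 = 2^0 · (147).)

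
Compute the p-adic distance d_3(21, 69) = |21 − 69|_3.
d_3(21, 69) = 1/3

Step 1 — x − y = 21 − 69 = -48. Step 2 — v_3(-48) = 1 (factor: -48 = −(3^1 · 16); the sign does not affect v_p). Step 3 — |x − y|_3 = 3^{-1} = 1/3.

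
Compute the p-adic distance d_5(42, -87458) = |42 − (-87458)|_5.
d_5(42, -87458) = 1/3125

Step 1 — x − y = 42 − (-87458) = 87500. Step 2 — v_5(87500) = 5 (factor: 87500 = (5^5 · 28); the sign does not affect v_p). Step 3 — |x − y|_5 = 5^{-5} = 1/3125.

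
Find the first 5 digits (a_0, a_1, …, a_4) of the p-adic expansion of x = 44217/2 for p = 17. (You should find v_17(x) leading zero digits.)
(a_0, …, a_4) = (0, 0, 0, 13, 8)

v_17(44217/2) = 3, so a_0 = ... = a_2 = 0. Factor out: x = 17^3 · u with u = 9/2 a unit in ℤ_17. Expand u iteratively via a_{v+i} = u_i mod 17, u_{i+1} = (u_i − a_{v+i})/17:
  u_0 = 9/2;  a_3 = 13;  u_1 = (u_0 − 13)/17 = -1/2
  u_1 = -1/2;  a_4 = 8;  u_2 = (u_1 − 8)/17 = -1/2
Digits: (0, 0, 0, 13, 8).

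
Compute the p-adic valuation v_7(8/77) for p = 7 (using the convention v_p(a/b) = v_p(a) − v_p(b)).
v_7(8/77) = -1

Factor powers of 7 from the numerator and denominator of the reduced fraction: 8 = 7^0 · 8 and 77 = 7^1 · 11. Apply v_p(a/b) = v_p(a) − v_p(b): v_7(8/77) = 0 − 1 = -1.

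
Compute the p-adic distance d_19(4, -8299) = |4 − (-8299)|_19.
d_19(4, -8299) = 1/361

Step 1 — x − y = 4 − (-8299) = 8303. Step 2 — v_19(8303) = 2 (factor: 8303 = (19^2 · 23); the sign does not affect v_p). Step 3 — |x − y|_19 = 19^{-2} = 1/361.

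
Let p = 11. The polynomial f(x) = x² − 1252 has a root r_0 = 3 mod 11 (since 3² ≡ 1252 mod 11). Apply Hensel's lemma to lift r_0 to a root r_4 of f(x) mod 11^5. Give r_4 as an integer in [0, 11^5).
r_4 = 136799 (mod 161051)

Hensel's recurrence: r_{i+1} = r_i − f(r_i)·(f′(r_i))^{-1} mod 11^{i+2}, with f′(x) = 2x. Iterate:
  r_0 = 3 (mod 11)
  r_1 = 69 (mod 121)
  r_2 = 1037 (mod 1331)
  r_3 = 5030 (mod 14641)
  r_4 = 136799 (mod 161051)
Final: r_4 = 136799, and one checks f(r_4) ≡ 0 mod 11^5.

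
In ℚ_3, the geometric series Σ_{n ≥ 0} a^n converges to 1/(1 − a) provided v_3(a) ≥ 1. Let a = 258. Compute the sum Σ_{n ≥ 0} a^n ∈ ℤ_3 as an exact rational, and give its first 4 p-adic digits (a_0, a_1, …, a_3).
Σ a^n = 1/(1 − a) = -1/257;  first 4 digits = (1, 2, 2, 1)

v_3(a) = 1 ≥ 1, so the series converges in ℤ_3 to 1/(1 − a) = 1/(1 − 258) = -1/257. Expand this rational in ℤ_3: compute digits iteratively via d_i = x_i mod 3, x_{i+1} = (x_i − d_i)/3. The first 4 digits are (1, 2, 2, 1).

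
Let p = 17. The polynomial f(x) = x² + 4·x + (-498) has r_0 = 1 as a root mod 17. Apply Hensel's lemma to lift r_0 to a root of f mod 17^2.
r_1 = 35 (mod 289)

Hensel: r_{i+1} = r_i − f(r_i)·(f′(r_i))^{-1} mod 17^{i+2}, f′(x) = 2x + 4. Iterate:
  r_0 = 1 (mod 17)
  r_1 = 35 (mod 289)
Final: r = 35 satisfies f(r) ≡ 0 mod 17^2.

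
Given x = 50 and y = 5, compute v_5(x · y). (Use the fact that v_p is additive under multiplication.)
v_5(250) = 3

v_p(x) = 2 (factor: 50 = 5^2 · 2); v_p(y) = 1 (factor: 5 = 5^1 · 1). Additivity: v_p(xy) = v_p(x) + v_p(y) = 2 + 1 = 3. (Direct check: xy = 250 = 5^3 · (2).)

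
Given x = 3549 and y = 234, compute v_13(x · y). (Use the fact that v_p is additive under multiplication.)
v_13(830466) = 3

v_p(x) = 2 (factor: 3549 = 13^2 · 21); v_p(y) = 1 (factor: 234 = 13^1 · 18). Additivity: v_p(xy) = v_p(x) + v_p(y) = 2 + 1 = 3. (Direct check: xy = 830466 = 13^3 · (378).)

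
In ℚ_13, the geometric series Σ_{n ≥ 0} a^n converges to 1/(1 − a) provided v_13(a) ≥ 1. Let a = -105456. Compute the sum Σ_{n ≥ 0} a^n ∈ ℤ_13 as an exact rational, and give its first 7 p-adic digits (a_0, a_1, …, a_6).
Σ a^n = 1/(1 − a) = 1/105457;  first 7 digits = (1, 0, 0, 4, 9, 12, 2)

v_13(a) = 3 ≥ 1, so the series converges in ℤ_13 to 1/(1 − a) = 1/(1 − (-105456)) = 1/105457. Expand this rational in ℤ_13: compute digits iteratively via d_i = x_i mod 13, x_{i+1} = (x_i − d_i)/13. The first 7 digits are (1, 0, 0, 4, 9, 12, 2).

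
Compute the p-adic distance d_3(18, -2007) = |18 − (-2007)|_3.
d_3(18, -2007) = 1/81

Step 1 — x − y = 18 − (-2007) = 2025. Step 2 — v_3(2025) = 4 (factor: 2025 = (3^4 · 25); the sign does not affect v_p). Step 3 — |x − y|_3 = 3^{-4} = 1/81.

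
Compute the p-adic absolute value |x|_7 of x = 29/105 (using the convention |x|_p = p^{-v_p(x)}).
|29/105|_7 = 7

Step 1 — compute v_7(x) by factoring powers of 7 out of the numerator and denominator: v_7(29/105) = -1. Step 2 — apply |x|_p = p^{-v_p(x)} = 7^{1} = 7.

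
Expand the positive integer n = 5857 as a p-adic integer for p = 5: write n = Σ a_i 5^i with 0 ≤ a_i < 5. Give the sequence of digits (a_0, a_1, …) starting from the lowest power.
(a_0, a_1, …) = (2, 1, 4, 1, 4, 1)

Repeated division by 5 gives the digits low-to-high: 5857 = 2 + 1·5^1 + 4·5^2 + 1·5^3 + 4·5^4 + 1·5^5. Digit sequence: (2, 1, 4, 1, 4, 1).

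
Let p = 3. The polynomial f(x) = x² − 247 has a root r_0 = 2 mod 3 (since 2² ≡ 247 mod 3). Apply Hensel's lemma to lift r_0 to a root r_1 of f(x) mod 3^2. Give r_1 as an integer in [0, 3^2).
r_1 = 2 (mod 9)

Hensel's recurrence: r_{i+1} = r_i − f(r_i)·(f′(r_i))^{-1} mod 3^{i+2}, with f′(x) = 2x. Iterate:
  r_0 = 2 (mod 3)
  r_1 = 2 (mod 9)
Final: r_1 = 2, and one checks f(r_1) ≡ 0 mod 3^2.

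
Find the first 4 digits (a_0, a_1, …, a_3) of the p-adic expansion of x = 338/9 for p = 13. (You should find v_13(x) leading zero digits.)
(a_0, …, a_3) = (0, 0, 6, 1)

v_13(338/9) = 2, so a_0 = ... = a_1 = 0. Factor out: x = 13^2 · u with u = 2/9 a unit in ℤ_13. Expand u iteratively via a_{v+i} = u_i mod 13, u_{i+1} = (u_i − a_{v+i})/13:
  u_0 = 2/9;  a_2 = 6;  u_1 = (u_0 − 6)/13 = -4/9
  u_1 = -4/9;  a_3 = 1;  u_2 = (u_1 − 1)/13 = -1/9
Digits: (0, 0, 6, 1).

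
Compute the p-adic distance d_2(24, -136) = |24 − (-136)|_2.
d_2(24, -136) = 1/32

Step 1 — x − y = 24 − (-136) = 160. Step 2 — v_2(160) = 5 (factor: 160 = (2^5 · 5); the sign does not affect v_p). Step 3 — |x − y|_2 = 2^{-5} = 1/32.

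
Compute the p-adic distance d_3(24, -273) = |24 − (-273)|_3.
d_3(24, -273) = 1/27

Step 1 — x − y = 24 − (-273) = 297. Step 2 — v_3(297) = 3 (factor: 297 = (3^3 · 11); the sign does not affect v_p). Step 3 — |x − y|_3 = 3^{-3} = 1/27.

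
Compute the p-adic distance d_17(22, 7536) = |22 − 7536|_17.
d_17(22, 7536) = 1/289

Step 1 — x − y = 22 − 7536 = -7514. Step 2 — v_17(-7514) = 2 (factor: -7514 = −(17^2 · 26); the sign does not affect v_p). Step 3 — |x − y|_17 = 17^{-2} = 1/289.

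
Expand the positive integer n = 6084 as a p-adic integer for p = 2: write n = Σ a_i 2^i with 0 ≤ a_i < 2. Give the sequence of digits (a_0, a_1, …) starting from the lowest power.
(a_0, a_1, …) = (0, 0, 1, 0, 0, 0, 1, 1, 1, 1, 1, 0, 1)

Repeated division by 2 gives the digits low-to-high: 6084 = 1·2^2 + 1·2^6 + 1·2^7 + 1·2^8 + 1·2^9 + 1·2^10 + 1·2^12. Digit sequence: (0, 0, 1, 0, 0, 0, 1, 1, 1, 1, 1, 0, 1).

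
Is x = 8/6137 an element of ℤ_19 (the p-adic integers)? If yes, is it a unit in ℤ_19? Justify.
x ∉ ℤ_19 (v_19(x) = -2 < 0)

ℤ_19 = {x ∈ ℚ_19 : v_19(x) ≥ 0} and ℤ_19^× = {x ∈ ℤ_19 : v_19(x) = 0}. Here v_19(8/6137) = v_19(num) − v_19(den) = -2; compare against these criteria.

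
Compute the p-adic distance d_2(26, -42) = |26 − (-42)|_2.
d_2(26, -42) = 1/4

Step 1 — x − y = 26 − (-42) = 68. Step 2 — v_2(68) = 2 (factor: 68 = (2^2 · 17); the sign does not affect v_p). Step 3 — |x − y|_2 = 2^{-2} = 1/4.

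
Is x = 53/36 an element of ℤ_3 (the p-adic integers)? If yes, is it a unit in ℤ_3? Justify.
x ∉ ℤ_3 (v_3(x) = -2 < 0)

ℤ_3 = {x ∈ ℚ_3 : v_3(x) ≥ 0} and ℤ_3^× = {x ∈ ℤ_3 : v_3(x) = 0}. Here v_3(53/36) = v_3(num) − v_3(den) = -2; compare against these criteria.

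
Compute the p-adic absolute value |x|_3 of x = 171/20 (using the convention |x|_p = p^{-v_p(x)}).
|171/20|_3 = 1/9

Step 1 — compute v_3(x) by factoring powers of 3 out of the numerator and denominator: v_3(171/20) = 2. Step 2 — apply |x|_p = p^{-v_p(x)} = 3^{-2} = 1/9.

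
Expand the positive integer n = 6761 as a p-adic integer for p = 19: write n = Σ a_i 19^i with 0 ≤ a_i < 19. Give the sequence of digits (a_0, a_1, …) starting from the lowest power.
(a_0, a_1, …) = (16, 13, 18)

Repeated division by 19 gives the digits low-to-high: 6761 = 16 + 13·19^1 + 18·19^2. Digit sequence: (16, 13, 18).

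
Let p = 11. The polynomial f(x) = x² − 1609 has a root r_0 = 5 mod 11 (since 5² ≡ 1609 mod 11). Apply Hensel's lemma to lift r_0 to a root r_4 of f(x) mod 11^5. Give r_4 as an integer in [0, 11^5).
r_4 = 45006 (mod 161051)

Hensel's recurrence: r_{i+1} = r_i − f(r_i)·(f′(r_i))^{-1} mod 11^{i+2}, with f′(x) = 2x. Iterate:
  r_0 = 5 (mod 11)
  r_1 = 115 (mod 121)
  r_2 = 1083 (mod 1331)
  r_3 = 1083 (mod 14641)
  r_4 = 45006 (mod 161051)
Final: r_4 = 45006, and one checks f(r_4) ≡ 0 mod 11^5.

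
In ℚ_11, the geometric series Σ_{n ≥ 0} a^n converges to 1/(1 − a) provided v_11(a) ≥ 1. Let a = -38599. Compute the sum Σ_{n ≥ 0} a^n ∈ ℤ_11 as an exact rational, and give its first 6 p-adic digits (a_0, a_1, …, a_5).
Σ a^n = 1/(1 − a) = 1/38600;  first 6 digits = (1, 0, 0, 4, 8, 10)

v_11(a) = 3 ≥ 1, so the series converges in ℤ_11 to 1/(1 − a) = 1/(1 − (-38599)) = 1/38600. Expand this rational in ℤ_11: compute digits iteratively via d_i = x_i mod 11, x_{i+1} = (x_i − d_i)/11. The first 6 digits are (1, 0, 0, 4, 8, 10).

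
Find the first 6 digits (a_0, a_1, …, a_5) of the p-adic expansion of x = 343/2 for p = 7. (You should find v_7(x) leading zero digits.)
(a_0, …, a_5) = (0, 0, 0, 4, 3, 3)

v_7(343/2) = 3, so a_0 = ... = a_2 = 0. Factor out: x = 7^3 · u with u = 1/2 a unit in ℤ_7. Expand u iteratively via a_{v+i} = u_i mod 7, u_{i+1} = (u_i − a_{v+i})/7:
  u_0 = 1/2;  a_3 = 4;  u_1 = (u_0 − 4)/7 = -1/2
  u_1 = -1/2;  a_4 = 3;  u_2 = (u_1 − 3)/7 = -1/2
  u_2 = -1/2;  a_5 = 3;  u_3 = (u_2 − 3)/7 = -1/2
Digits: (0, 0, 0, 4, 3, 3).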